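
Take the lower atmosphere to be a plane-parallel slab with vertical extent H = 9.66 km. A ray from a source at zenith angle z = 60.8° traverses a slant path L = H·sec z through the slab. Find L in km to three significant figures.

19.8 km

sec z = 1/cos 60.8° = 2.0498.
L = 9.66 × 2.0498 = 19.801 km.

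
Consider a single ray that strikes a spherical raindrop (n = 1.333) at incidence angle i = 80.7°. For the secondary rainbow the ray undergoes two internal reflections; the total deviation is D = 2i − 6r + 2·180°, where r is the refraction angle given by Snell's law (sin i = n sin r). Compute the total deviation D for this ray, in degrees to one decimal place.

234.8°

sin r = sin 80.7° / 1.333 = 0.9869/1.333 = 0.7403; r = 47.76°.
D = 2·80.7° − 6·47.76° + 2·180° = 161.40° − 286.56° + 360° = 234.84°.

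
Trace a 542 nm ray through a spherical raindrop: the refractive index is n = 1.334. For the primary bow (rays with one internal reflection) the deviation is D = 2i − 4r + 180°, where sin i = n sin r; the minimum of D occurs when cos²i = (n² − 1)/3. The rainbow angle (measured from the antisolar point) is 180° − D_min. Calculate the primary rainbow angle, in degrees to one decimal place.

cos²i = (1.77956 − 1)/3 = 0.25985; i = arccos(0.50976) = 59.352°.
sin r = sin 59.352°/1.334 = 0.64492; r = 40.159°.
D_min = 2·59.352° − 4·40.159° + 180° = 138.067°.
Rainbow angle = 180° − D_min = 41.933°.

41.9°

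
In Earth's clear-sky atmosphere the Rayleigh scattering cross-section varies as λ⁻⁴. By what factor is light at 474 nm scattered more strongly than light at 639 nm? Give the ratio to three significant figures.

3.30

Rayleigh scattering ∝ λ⁻⁴, so the ratio of coefficients is the inverse fourth power of the wavelength ratio.
σ(474)/σ(639) = (639/474)⁴ = (1.3481)⁴ = 3.303.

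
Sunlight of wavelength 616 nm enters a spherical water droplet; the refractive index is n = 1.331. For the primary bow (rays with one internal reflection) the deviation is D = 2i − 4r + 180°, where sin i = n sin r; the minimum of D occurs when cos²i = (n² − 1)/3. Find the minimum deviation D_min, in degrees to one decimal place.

cos²i = (1.77156 − 1)/3 = 0.25719; i = arccos(0.50714) = 59.527°.
sin r = sin 59.527°/1.331 = 0.64753; r = 40.356°.
D_min = 2·59.527° − 4·40.356° + 180° = 137.630°.

137.6°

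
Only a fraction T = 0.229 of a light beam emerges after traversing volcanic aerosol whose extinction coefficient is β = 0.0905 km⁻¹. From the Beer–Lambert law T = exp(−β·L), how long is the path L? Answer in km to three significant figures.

Beer–Lambert: T = exp(−βL) ⇒ L = −ln(T)/β = −ln(0.229)/0.0905 = 1.4740/0.0905 = 16.29 km.

16.3 km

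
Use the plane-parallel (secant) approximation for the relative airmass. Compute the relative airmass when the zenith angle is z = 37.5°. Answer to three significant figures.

1.26

X = sec z = 1/cos 37.5° = 1/0.7934 = 1.2605.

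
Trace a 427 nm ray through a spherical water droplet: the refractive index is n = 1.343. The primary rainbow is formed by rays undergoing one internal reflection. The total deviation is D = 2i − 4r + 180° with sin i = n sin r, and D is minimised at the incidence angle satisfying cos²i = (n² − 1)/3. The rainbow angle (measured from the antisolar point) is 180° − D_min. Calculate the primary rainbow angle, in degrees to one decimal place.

40.6°

cos²i = (1.80365 − 1)/3 = 0.26788; i = arccos(0.51757) = 58.830°.
sin r = sin 58.830°/1.343 = 0.63711; r = 39.577°.
D_min = 2·58.830° − 4·39.577° + 180° = 139.354°.
Rainbow angle = 180° − D_min = 40.646°.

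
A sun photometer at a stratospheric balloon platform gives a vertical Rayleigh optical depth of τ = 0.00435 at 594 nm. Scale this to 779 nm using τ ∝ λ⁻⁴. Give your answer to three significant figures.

τ(779 nm) = τ(594 nm) × (594/779)⁴ = 0.00435 × (0.7625)⁴ = 0.00435 × 0.3381 = 0.0015.

0.00147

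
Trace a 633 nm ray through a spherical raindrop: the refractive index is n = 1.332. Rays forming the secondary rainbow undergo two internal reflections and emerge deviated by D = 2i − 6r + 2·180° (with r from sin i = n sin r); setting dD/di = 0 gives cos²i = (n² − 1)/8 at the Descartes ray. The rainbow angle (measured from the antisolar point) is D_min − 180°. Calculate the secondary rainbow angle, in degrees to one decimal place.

50.6°

cos²i = (1.77422 − 1)/8 = 0.09678; i = arccos(0.31109) = 71.875°.
sin r = sin 71.875°/1.332 = 0.71350; r = 45.520°.
D_min = 2·71.875° − 6·45.520° + 360° = 230.628°.
Rainbow angle = D_min − 180° = 50.628°.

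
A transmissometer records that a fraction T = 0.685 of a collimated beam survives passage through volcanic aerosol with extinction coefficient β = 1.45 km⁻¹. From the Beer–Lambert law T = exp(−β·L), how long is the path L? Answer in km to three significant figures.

Beer–Lambert: T = exp(−βL) ⇒ L = −ln(T)/β = −ln(0.685)/1.45 = 0.3783/1.45 = 0.2609 km.

0.261 km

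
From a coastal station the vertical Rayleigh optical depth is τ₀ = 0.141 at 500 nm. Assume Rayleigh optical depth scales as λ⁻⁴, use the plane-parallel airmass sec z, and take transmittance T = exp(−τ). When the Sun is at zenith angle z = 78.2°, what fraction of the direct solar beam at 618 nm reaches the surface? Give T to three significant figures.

0.744

sec 78.2° = 4.8901.
τ = 0.141 × (500/618)⁴ × 4.8901 = 0.141 × 0.4285 × 4.8901 = 0.2954.
T = exp(−0.2954) = 0.7442.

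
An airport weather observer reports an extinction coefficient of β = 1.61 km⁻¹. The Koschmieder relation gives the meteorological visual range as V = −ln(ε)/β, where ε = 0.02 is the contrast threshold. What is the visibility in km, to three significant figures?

V = −ln(0.02) / 1.61 = 3.912 / 1.61 = 2.4298 km.

2.43 km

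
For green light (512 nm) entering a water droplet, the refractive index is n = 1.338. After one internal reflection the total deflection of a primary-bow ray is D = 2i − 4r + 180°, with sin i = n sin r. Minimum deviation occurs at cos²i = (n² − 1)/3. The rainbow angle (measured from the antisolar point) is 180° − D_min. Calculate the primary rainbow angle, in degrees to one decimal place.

41.4°

cos²i = (1.79024 − 1)/3 = 0.26341; i = arccos(0.51324) = 59.120°.
sin r = sin 59.120°/1.338 = 0.64144; r = 39.899°.
D_min = 2·59.120° − 4·39.899° + 180° = 138.643°.
Rainbow angle = 180° − D_min = 41.357°.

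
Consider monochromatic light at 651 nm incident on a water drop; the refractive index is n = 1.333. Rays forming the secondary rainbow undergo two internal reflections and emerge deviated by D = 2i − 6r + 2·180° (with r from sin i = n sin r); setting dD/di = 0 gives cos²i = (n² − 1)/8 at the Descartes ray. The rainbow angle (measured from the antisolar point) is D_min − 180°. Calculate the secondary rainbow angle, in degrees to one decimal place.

50.9°

cos²i = (1.77689 − 1)/8 = 0.09711; i = arccos(0.31163) = 71.843°.
sin r = sin 71.843°/1.333 = 0.71283; r = 45.466°.
D_min = 2·71.843° − 6·45.466° + 360° = 230.891°.
Rainbow angle = D_min − 180° = 50.891°.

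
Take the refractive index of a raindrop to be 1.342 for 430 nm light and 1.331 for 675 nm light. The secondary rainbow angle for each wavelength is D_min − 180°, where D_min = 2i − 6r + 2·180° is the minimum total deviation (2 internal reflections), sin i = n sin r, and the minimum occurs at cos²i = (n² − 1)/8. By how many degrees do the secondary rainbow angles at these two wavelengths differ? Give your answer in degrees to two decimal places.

2.86°

At 430 nm (n = 1.342): cos²i = 0.10012 → i = 71.554°, r = 44.981°, D_min = 233.222°, rainbow angle = 53.222°.
At 675 nm (n = 1.331): cos²i = 0.09645 → i = 71.907°, r = 45.575°, D_min = 230.365°, rainbow angle = 50.365°.
Angular width = |53.222° − 50.365°| = 2.857°.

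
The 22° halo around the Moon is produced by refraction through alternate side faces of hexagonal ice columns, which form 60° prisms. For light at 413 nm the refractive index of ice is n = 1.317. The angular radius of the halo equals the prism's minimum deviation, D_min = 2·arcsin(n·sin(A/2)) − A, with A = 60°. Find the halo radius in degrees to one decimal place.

22.4°

n·sin(A/2) = 1.317 × sin 30° = 1.317 × 0.5000 = 0.6585.
D_min = 2·arcsin(0.6585) − 60° = 2 × 41.186° − 60° = 22.371°.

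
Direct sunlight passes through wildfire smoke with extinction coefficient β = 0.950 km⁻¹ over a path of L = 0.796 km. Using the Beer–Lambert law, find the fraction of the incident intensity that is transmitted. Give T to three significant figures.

τ = β·L = 0.950 × 0.796 = 0.7562.
T = exp(−0.7562) = 0.4694.

0.469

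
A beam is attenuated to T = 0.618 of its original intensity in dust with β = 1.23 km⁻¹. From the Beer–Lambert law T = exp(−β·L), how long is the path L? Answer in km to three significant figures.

Beer–Lambert: T = exp(−βL) ⇒ L = −ln(T)/β = −ln(0.618)/1.23 = 0.4813/1.23 = 0.3913 km.

0.391 km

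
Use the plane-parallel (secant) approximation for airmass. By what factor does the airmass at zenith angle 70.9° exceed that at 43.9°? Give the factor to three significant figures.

X(70.9°)/X(43.9°) = sec 70.9° / sec 43.9° = cos 43.9° / cos 70.9° = 0.7206/0.3272 = 2.2021.

2.20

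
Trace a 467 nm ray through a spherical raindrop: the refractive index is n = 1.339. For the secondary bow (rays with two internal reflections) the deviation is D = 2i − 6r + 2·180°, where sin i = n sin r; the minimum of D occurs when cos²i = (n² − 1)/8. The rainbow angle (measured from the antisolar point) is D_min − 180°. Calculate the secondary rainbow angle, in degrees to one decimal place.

52.5°

cos²i = (1.79292 − 1)/8 = 0.09912; i = arccos(0.31483) = 71.650°.
sin r = sin 71.650°/1.339 = 0.70885; r = 45.141°.
D_min = 2·71.650° − 6·45.141° + 360° = 232.451°.
Rainbow angle = D_min − 180° = 52.451°.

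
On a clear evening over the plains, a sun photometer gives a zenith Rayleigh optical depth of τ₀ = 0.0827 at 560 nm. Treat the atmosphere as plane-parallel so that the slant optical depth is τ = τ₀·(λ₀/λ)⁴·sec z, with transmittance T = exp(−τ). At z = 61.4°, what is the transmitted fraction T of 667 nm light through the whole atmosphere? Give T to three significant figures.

sec 61.4° = 2.0890.
τ = 0.0827 × (560/667)⁴ × 2.0890 = 0.0827 × 0.4969 × 2.0890 = 0.0858.
T = exp(−0.0858) = 0.9177.

0.918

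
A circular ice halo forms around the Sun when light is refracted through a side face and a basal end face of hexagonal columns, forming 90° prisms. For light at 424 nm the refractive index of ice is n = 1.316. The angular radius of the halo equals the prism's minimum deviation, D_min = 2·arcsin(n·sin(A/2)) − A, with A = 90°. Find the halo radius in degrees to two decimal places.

47.04°

n·sin(A/2) = 1.316 × sin 45° = 1.316 × 0.7071 = 0.9306.
D_min = 2·arcsin(0.9306) − 90° = 2 × 68.521° − 90° = 47.042°.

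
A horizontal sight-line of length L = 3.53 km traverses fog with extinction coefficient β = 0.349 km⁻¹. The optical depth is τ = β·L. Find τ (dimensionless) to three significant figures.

1.23

τ = β·L = 0.349 × 3.53 = 1.2320.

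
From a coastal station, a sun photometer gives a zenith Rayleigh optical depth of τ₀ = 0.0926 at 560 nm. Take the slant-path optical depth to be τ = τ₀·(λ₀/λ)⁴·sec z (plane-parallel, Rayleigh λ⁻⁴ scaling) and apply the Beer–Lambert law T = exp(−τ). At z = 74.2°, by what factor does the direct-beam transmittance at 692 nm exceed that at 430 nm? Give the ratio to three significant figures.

Airmass: sec 74.2° = 3.6727.
τ(692 nm) = 0.0926 × (560/692)⁴ × 3.6727 = 0.0926 × 0.4289 × 3.6727 = 0.1459.
τ(430 nm) = 0.0926 × (560/430)⁴ × 3.6727 = 0.0926 × 2.8766 × 3.6727 = 0.9783.
T(692)/T(430) = exp(τ_B − τ_A) = exp(0.8324) = 2.2989.

2.30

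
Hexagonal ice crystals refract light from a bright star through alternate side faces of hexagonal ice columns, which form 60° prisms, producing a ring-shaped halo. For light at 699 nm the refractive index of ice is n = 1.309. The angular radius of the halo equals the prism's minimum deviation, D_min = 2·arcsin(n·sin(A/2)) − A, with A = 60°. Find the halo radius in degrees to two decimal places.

n·sin(A/2) = 1.309 × sin 30° = 1.309 × 0.5000 = 0.6545.
D_min = 2·arcsin(0.6545) − 60° = 2 × 40.882° − 60° = 21.763°.

21.76°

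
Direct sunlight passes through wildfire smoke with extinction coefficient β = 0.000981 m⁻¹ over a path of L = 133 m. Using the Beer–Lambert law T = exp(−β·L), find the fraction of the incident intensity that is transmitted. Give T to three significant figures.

0.878

τ = β·L = 0.000981 × 133 = 0.1305.
T = exp(−0.1305) = 0.8777.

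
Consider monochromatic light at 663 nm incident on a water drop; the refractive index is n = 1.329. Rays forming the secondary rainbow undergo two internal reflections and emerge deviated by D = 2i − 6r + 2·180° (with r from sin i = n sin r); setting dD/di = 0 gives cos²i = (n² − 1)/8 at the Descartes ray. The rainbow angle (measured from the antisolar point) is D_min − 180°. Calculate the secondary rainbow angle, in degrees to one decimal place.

49.8°

cos²i = (1.76624 − 1)/8 = 0.09578; i = arccos(0.30948) = 71.972°.
sin r = sin 71.972°/1.329 = 0.71550; r = 45.685°.
D_min = 2·71.972° − 6·45.685° + 360° = 229.837°.
Rainbow angle = D_min − 180° = 49.837°.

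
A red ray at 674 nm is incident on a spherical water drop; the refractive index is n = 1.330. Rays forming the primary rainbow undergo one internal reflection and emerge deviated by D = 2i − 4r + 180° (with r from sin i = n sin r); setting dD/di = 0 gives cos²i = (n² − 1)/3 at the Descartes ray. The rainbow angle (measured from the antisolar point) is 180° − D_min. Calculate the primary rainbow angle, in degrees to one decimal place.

42.5°

cos²i = (1.76890 − 1)/3 = 0.25630; i = arccos(0.50626) = 59.585°.
sin r = sin 59.585°/1.330 = 0.64841; r = 40.422°.
D_min = 2·59.585° − 4·40.422° + 180° = 137.484°.
Rainbow angle = 180° − D_min = 42.516°.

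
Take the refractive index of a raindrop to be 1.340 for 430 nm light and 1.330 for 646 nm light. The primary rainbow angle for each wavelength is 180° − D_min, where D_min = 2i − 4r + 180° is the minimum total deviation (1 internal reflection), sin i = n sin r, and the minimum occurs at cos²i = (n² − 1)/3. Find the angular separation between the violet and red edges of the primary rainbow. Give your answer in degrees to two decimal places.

1.45°

At 430 nm (n = 1.340): cos²i = 0.26520 → i = 59.004°, r = 39.770°, D_min = 138.929°, rainbow angle = 41.071°.
At 646 nm (n = 1.330): cos²i = 0.25630 → i = 59.585°, r = 40.422°, D_min = 137.484°, rainbow angle = 42.516°.
Angular width = |41.071° − 42.516°| = 1.445°.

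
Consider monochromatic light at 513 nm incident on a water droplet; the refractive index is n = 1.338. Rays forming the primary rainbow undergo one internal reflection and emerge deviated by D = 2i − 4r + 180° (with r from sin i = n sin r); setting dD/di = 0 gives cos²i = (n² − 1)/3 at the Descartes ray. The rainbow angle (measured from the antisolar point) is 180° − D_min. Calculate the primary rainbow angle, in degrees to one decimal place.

cos²i = (1.79024 − 1)/3 = 0.26341; i = arccos(0.51324) = 59.120°.
sin r = sin 59.120°/1.338 = 0.64144; r = 39.899°.
D_min = 2·59.120° − 4·39.899° + 180° = 138.643°.
Rainbow angle = 180° − D_min = 41.357°.

41.4°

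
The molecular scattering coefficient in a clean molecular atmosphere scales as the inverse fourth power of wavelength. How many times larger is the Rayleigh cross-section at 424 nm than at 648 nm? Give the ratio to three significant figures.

5.46

Rayleigh scattering ∝ λ⁻⁴, so the ratio of coefficients is the inverse fourth power of the wavelength ratio.
σ(424)/σ(648) = (648/424)⁴ = (1.5283)⁴ = 5.456.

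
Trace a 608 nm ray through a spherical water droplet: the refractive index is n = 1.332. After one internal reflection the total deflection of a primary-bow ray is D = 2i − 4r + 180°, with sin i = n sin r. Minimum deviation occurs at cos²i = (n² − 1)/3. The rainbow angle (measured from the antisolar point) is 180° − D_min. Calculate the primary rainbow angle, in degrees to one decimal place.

42.2°

cos²i = (1.77422 − 1)/3 = 0.25807; i = arccos(0.50801) = 59.469°.
sin r = sin 59.469°/1.332 = 0.64666; r = 40.290°.
D_min = 2·59.469° − 4·40.290° + 180° = 137.776°.
Rainbow angle = 180° − D_min = 42.224°.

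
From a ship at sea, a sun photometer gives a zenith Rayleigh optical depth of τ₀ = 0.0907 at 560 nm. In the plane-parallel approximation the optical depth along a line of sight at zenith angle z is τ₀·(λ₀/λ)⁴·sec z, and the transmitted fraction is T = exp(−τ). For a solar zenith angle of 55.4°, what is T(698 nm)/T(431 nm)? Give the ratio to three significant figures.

Airmass: sec 55.4° = 1.7610.
τ(698 nm) = 0.0907 × (560/698)⁴ × 1.7610 = 0.0907 × 0.4143 × 1.7610 = 0.0662.
τ(431 nm) = 0.0907 × (560/431)⁴ × 1.7610 = 0.0907 × 2.8500 × 1.7610 = 0.4552.
T(698)/T(431) = exp(τ_B − τ_A) = exp(0.3890) = 1.4756.

1.48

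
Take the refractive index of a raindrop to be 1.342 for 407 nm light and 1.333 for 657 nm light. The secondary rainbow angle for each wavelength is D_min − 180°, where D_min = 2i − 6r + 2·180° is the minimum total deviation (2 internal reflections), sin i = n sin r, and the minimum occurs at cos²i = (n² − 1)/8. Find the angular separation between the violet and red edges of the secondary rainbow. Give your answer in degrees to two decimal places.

2.33°

At 407 nm (n = 1.342): cos²i = 0.10012 → i = 71.554°, r = 44.981°, D_min = 233.222°, rainbow angle = 53.222°.
At 657 nm (n = 1.333): cos²i = 0.09711 → i = 71.843°, r = 45.466°, D_min = 230.891°, rainbow angle = 50.891°.
Angular width = |53.222° − 50.891°| = 2.331°.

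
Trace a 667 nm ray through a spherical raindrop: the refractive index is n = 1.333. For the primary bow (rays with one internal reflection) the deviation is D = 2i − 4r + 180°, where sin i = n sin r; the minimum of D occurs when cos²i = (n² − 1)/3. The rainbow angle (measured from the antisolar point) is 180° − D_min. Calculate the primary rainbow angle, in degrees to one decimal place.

cos²i = (1.77689 − 1)/3 = 0.25896; i = arccos(0.50888) = 59.410°.
sin r = sin 59.410°/1.333 = 0.64579; r = 40.225°.
D_min = 2·59.410° − 4·40.225° + 180° = 137.922°.
Rainbow angle = 180° − D_min = 42.078°.

42.1°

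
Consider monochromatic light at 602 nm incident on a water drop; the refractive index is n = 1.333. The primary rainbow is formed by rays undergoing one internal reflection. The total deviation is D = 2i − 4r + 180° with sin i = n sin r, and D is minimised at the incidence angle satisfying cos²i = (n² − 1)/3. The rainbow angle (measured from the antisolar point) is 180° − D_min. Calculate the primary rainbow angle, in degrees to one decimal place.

42.1°

cos²i = (1.77689 − 1)/3 = 0.25896; i = arccos(0.50888) = 59.410°.
sin r = sin 59.410°/1.333 = 0.64579; r = 40.225°.
D_min = 2·59.410° − 4·40.225° + 180° = 137.922°.
Rainbow angle = 180° − D_min = 42.078°.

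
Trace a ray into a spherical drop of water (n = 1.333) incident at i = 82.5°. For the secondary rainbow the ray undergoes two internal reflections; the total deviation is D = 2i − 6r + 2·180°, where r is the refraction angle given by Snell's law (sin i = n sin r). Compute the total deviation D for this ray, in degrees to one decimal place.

236.7°

sin r = sin 82.5° / 1.333 = 0.9914/1.333 = 0.7438; r = 48.05°.
D = 2·82.5° − 6·48.05° + 2·180° = 165.00° − 288.32° + 360° = 236.68°.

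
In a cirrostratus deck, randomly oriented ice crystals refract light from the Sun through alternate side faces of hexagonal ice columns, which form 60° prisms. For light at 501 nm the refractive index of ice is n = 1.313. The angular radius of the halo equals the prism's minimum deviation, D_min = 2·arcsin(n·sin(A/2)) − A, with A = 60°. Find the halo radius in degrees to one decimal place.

n·sin(A/2) = 1.313 × sin 30° = 1.313 × 0.5000 = 0.6565.
D_min = 2·arcsin(0.6565) − 60° = 2 × 41.033° − 60° = 22.067°.

22.1°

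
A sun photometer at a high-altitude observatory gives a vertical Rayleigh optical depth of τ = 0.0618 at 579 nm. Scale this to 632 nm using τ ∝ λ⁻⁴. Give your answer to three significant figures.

0.0435

τ(632 nm) = τ(579 nm) × (579/632)⁴ = 0.0618 × (0.9161)⁴ = 0.0618 × 0.7044 = 0.0435.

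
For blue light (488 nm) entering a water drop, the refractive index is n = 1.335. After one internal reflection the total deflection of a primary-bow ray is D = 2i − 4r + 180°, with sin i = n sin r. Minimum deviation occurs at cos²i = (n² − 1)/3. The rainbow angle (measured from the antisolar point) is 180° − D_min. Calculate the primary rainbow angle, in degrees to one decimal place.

41.8°

cos²i = (1.78222 − 1)/3 = 0.26074; i = arccos(0.51063) = 59.294°.
sin r = sin 59.294°/1.335 = 0.64405; r = 40.094°.
D_min = 2·59.294° − 4·40.094° + 180° = 138.212°.
Rainbow angle = 180° − D_min = 41.788°.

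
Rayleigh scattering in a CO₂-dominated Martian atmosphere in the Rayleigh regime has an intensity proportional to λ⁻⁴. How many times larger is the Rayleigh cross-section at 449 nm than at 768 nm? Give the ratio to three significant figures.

Rayleigh scattering ∝ λ⁻⁴, so the ratio of coefficients is the inverse fourth power of the wavelength ratio.
σ(449)/σ(768) = (768/449)⁴ = (1.7105)⁴ = 8.56.

8.56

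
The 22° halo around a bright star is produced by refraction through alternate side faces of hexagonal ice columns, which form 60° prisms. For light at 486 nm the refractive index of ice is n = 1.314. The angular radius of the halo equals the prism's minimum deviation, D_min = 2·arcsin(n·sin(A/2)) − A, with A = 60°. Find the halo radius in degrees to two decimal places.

n·sin(A/2) = 1.314 × sin 30° = 1.314 × 0.5000 = 0.6570.
D_min = 2·arcsin(0.6570) − 60° = 2 × 41.071° − 60° = 22.143°.

22.14°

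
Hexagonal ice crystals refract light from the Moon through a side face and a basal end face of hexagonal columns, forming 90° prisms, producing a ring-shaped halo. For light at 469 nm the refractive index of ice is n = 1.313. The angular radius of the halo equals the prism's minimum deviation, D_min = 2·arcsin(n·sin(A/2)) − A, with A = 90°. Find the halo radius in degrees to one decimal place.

46.4°

n·sin(A/2) = 1.313 × sin 45° = 1.313 × 0.7071 = 0.9284.
D_min = 2·arcsin(0.9284) − 90° = 2 × 68.192° − 90° = 46.383°.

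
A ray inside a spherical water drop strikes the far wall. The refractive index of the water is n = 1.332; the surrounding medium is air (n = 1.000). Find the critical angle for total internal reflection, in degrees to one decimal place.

sin θ_c = n_air / n = 1.000 / 1.332 = 0.7508.
θ_c = arcsin(0.7508) = 48.66°.

48.7°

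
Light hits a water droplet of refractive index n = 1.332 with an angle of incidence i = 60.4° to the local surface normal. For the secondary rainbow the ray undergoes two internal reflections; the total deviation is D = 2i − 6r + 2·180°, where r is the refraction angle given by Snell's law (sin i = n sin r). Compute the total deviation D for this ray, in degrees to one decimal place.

236.3°

sin r = sin 60.4° / 1.332 = 0.8695/1.332 = 0.6528; r = 40.75°.
D = 2·60.4° − 6·40.75° + 2·180° = 120.80° − 244.51° + 360° = 236.29°.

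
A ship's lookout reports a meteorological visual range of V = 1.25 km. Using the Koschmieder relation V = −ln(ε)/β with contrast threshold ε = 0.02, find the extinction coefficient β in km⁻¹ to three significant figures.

3.13 km⁻¹

β = −ln(0.02) / V = 3.912 / 1.25 = 3.1296 km⁻¹.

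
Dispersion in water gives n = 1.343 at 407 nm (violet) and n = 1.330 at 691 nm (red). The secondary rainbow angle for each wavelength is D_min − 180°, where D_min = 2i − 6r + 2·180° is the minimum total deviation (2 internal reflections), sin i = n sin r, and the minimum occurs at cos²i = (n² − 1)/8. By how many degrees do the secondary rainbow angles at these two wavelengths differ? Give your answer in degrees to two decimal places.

At 407 nm (n = 1.343): cos²i = 0.10046 → i = 71.522°, r = 44.928°, D_min = 233.478°, rainbow angle = 53.478°.
At 691 nm (n = 1.330): cos²i = 0.09611 → i = 71.940°, r = 45.630°, D_min = 230.101°, rainbow angle = 50.101°.
Angular width = |53.478° − 50.101°| = 3.377°.

3.38°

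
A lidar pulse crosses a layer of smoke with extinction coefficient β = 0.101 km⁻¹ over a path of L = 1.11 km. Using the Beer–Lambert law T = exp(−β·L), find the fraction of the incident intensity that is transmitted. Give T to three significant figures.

0.894

τ = β·L = 0.101 × 1.11 = 0.1121.
T = exp(−0.1121) = 0.8939.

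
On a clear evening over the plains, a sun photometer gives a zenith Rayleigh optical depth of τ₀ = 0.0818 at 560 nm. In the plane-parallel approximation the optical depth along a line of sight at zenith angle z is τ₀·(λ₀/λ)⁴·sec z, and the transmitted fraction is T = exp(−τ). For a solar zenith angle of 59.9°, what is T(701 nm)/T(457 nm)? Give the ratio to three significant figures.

1.35

Airmass: sec 59.9° = 1.9940.
τ(701 nm) = 0.0818 × (560/701)⁴ × 1.9940 = 0.0818 × 0.4073 × 1.9940 = 0.0664.
τ(457 nm) = 0.0818 × (560/457)⁴ × 1.9940 = 0.0818 × 2.2547 × 1.9940 = 0.3678.
T(701)/T(457) = exp(τ_B − τ_A) = exp(0.3013) = 1.3517.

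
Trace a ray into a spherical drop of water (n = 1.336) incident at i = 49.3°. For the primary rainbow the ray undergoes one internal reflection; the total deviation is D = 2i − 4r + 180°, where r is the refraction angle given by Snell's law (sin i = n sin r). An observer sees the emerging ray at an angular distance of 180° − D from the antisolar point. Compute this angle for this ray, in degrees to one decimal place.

sin r = sin 49.3° / 1.336 = 0.7581/1.336 = 0.5675; r = 34.57°.
D = 2·49.3° − 4·34.57° + 180° = 98.60° − 138.29° + 180° = 140.31°.
Angle from antisolar point = 180° − D = 39.69°.

39.7°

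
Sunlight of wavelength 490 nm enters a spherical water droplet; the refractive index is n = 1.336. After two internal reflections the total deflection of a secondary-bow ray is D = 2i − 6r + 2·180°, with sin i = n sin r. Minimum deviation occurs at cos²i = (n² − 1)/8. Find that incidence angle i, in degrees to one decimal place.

cos²i = (1.336² − 1)/8 = (1.78490 − 1)/8 = 0.09811.
cos i = 0.31323, so i = 71.746°.

71.7°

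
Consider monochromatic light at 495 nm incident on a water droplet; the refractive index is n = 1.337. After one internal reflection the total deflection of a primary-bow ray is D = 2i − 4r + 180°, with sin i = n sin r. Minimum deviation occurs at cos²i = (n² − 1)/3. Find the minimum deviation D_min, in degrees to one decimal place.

138.5°

cos²i = (1.78757 − 1)/3 = 0.26252; i = arccos(0.51237) = 59.178°.
sin r = sin 59.178°/1.337 = 0.64231; r = 39.964°.
D_min = 2·59.178° − 4·39.964° + 180° = 138.500°.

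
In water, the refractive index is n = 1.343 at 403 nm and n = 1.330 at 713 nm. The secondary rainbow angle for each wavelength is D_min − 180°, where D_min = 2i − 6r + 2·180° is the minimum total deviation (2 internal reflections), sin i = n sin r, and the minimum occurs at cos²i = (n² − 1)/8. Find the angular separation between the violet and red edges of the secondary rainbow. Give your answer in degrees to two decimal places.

At 403 nm (n = 1.343): cos²i = 0.10046 → i = 71.522°, r = 44.928°, D_min = 233.478°, rainbow angle = 53.478°.
At 713 nm (n = 1.330): cos²i = 0.09611 → i = 71.940°, r = 45.630°, D_min = 230.101°, rainbow angle = 50.101°.
Angular width = |53.478° − 50.101°| = 3.377°.

3.38°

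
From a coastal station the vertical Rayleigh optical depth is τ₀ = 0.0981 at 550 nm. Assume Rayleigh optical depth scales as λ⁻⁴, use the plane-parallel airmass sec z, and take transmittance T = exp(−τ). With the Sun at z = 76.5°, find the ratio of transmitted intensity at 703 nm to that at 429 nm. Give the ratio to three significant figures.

Airmass: sec 76.5° = 4.2837.
τ(703 nm) = 0.0981 × (550/703)⁴ × 4.2837 = 0.0981 × 0.3747 × 4.2837 = 0.1574.
τ(429 nm) = 0.0981 × (550/429)⁴ × 4.2837 = 0.0981 × 2.7016 × 4.2837 = 1.1353.
T(703)/T(429) = exp(τ_B − τ_A) = exp(0.9778) = 2.6587.

2.66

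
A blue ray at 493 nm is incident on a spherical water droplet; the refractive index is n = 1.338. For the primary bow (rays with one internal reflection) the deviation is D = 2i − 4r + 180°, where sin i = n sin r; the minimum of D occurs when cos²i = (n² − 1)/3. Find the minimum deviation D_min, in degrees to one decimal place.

cos²i = (1.79024 − 1)/3 = 0.26341; i = arccos(0.51324) = 59.120°.
sin r = sin 59.120°/1.338 = 0.64144; r = 39.899°.
D_min = 2·59.120° − 4·39.899° + 180° = 138.643°.

138.6°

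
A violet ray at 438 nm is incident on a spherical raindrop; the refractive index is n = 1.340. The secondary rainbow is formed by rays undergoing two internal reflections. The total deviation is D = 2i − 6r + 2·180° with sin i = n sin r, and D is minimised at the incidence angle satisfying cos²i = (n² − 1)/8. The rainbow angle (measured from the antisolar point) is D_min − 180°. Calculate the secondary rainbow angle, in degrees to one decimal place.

cos²i = (1.79560 − 1)/8 = 0.09945; i = arccos(0.31536) = 71.618°.
sin r = sin 71.618°/1.340 = 0.70819; r = 45.088°.
D_min = 2·71.618° − 6·45.088° + 360° = 232.709°.
Rainbow angle = D_min − 180° = 52.709°.

52.7°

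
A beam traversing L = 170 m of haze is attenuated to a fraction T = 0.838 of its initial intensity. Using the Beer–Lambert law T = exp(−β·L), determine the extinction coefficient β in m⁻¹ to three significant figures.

Beer–Lambert: T = exp(−βL) ⇒ β = −ln(T)/L = −ln(0.838)/170 = 0.1767/170 = 0.00104 m⁻¹.

0.00104 m⁻¹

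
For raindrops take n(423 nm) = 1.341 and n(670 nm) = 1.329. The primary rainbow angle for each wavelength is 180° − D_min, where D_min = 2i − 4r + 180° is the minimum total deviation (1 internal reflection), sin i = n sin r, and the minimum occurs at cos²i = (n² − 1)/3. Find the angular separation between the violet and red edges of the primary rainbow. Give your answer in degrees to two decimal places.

1.73°

At 423 nm (n = 1.341): cos²i = 0.26609 → i = 58.946°, r = 39.705°, D_min = 139.071°, rainbow angle = 40.929°.
At 670 nm (n = 1.329): cos²i = 0.25541 → i = 59.643°, r = 40.487°, D_min = 137.337°, rainbow angle = 42.663°.
Angular width = |40.929° − 42.663°| = 1.735°.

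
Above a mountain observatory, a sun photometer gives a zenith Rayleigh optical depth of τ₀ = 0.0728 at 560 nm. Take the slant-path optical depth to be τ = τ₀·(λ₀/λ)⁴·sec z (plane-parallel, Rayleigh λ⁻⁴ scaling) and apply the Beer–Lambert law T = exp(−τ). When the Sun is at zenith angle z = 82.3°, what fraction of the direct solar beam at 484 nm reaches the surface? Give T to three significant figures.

sec 82.3° = 7.4635.
τ = 0.0728 × (560/484)⁴ × 7.4635 = 0.0728 × 1.7921 × 7.4635 = 0.9737.
T = exp(−0.9737) = 0.3777.

0.378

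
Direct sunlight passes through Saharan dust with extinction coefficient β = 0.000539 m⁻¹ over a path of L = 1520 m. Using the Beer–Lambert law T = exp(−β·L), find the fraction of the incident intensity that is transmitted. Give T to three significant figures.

τ = β·L = 0.000539 × 1520 = 0.8193.
T = exp(−0.8193) = 0.4407.

0.441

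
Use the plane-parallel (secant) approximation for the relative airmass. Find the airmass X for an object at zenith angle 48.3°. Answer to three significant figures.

X = sec z = 1/cos 48.3° = 1/0.6652 = 1.5032.

1.50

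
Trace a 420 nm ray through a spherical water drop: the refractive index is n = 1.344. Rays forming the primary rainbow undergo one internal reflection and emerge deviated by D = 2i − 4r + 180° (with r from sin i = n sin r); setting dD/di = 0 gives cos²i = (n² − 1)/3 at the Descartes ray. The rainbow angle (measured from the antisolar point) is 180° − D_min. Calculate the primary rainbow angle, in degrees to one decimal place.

cos²i = (1.80634 − 1)/3 = 0.26878; i = arccos(0.51844) = 58.772°.
sin r = sin 58.772°/1.344 = 0.63625; r = 39.512°.
D_min = 2·58.772° − 4·39.512° + 180° = 139.495°.
Rainbow angle = 180° − D_min = 40.505°.

40.5°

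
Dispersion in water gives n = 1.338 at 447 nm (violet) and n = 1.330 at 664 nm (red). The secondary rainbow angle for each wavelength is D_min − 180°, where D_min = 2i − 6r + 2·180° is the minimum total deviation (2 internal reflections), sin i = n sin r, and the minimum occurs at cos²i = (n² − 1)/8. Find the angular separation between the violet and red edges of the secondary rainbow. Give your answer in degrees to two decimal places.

At 447 nm (n = 1.338): cos²i = 0.09878 → i = 71.682°, r = 45.195°, D_min = 232.193°, rainbow angle = 52.193°.
At 664 nm (n = 1.330): cos²i = 0.09611 → i = 71.940°, r = 45.630°, D_min = 230.101°, rainbow angle = 50.101°.
Angular width = |52.193° − 50.101°| = 2.092°.

2.09°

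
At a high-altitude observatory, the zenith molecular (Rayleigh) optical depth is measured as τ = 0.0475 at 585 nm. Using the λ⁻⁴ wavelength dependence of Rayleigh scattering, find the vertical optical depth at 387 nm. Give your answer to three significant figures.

0.248

τ(387 nm) = τ(585 nm) × (585/387)⁴ = 0.0475 × (1.5116)⁴ = 0.0475 × 5.2213 = 0.2480.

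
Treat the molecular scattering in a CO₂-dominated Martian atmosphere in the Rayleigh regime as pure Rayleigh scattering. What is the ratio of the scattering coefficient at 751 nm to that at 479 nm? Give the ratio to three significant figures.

0.165

Rayleigh scattering ∝ λ⁻⁴, so the ratio of coefficients is the inverse fourth power of the wavelength ratio.
σ(751)/σ(479) = (479/751)⁴ = (0.6378)⁴ = 0.1655.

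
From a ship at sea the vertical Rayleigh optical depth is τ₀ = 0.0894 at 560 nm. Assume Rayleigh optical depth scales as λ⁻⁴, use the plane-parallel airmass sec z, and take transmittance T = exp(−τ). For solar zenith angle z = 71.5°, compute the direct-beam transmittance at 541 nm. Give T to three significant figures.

sec 71.5° = 3.1515.
τ = 0.0894 × (560/541)⁴ × 3.1515 = 0.0894 × 1.1481 × 3.1515 = 0.3235.
T = exp(−0.3235) = 0.7236.

0.724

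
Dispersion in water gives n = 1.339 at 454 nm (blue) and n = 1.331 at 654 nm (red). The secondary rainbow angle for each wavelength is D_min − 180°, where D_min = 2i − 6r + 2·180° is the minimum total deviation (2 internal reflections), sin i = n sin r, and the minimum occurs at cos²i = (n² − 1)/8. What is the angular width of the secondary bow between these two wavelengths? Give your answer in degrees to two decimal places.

At 454 nm (n = 1.339): cos²i = 0.09912 → i = 71.650°, r = 45.141°, D_min = 232.451°, rainbow angle = 52.451°.
At 654 nm (n = 1.331): cos²i = 0.09645 → i = 71.907°, r = 45.575°, D_min = 230.365°, rainbow angle = 50.365°.
Angular width = |52.451° − 50.365°| = 2.086°.

2.09°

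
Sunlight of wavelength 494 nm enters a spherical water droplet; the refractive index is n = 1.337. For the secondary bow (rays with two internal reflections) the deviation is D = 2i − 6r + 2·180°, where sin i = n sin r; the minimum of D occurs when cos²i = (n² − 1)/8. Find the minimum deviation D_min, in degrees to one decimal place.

231.9°

cos²i = (1.78757 − 1)/8 = 0.09845; i = arccos(0.31376) = 71.714°.
sin r = sin 71.714°/1.337 = 0.71017; r = 45.249°.
D_min = 2·71.714° − 6·45.249° + 360° = 231.934°.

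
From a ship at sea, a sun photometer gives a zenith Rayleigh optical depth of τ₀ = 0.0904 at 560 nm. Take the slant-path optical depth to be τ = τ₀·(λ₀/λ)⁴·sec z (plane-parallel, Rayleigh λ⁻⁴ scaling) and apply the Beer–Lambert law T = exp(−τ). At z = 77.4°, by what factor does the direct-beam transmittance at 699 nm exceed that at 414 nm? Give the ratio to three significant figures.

Airmass: sec 77.4° = 4.5841.
τ(699 nm) = 0.0904 × (560/699)⁴ × 4.5841 = 0.0904 × 0.4119 × 4.5841 = 0.1707.
τ(414 nm) = 0.0904 × (560/414)⁴ × 4.5841 = 0.0904 × 3.3477 × 4.5841 = 1.3873.
T(699)/T(414) = exp(τ_B − τ_A) = exp(1.2166) = 3.3757.

3.38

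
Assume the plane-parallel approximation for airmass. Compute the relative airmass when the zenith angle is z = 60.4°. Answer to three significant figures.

X = sec z = 1/cos 60.4° = 1/0.4939 = 2.0245.

2.02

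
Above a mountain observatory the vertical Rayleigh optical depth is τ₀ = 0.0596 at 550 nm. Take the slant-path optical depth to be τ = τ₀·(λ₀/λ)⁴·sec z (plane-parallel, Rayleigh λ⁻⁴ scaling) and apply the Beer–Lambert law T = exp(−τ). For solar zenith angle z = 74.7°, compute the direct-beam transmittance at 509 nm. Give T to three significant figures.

sec 74.7° = 3.7897.
τ = 0.0596 × (550/509)⁴ × 3.7897 = 0.0596 × 1.3633 × 3.7897 = 0.3079.
T = exp(−0.3079) = 0.7350.

0.735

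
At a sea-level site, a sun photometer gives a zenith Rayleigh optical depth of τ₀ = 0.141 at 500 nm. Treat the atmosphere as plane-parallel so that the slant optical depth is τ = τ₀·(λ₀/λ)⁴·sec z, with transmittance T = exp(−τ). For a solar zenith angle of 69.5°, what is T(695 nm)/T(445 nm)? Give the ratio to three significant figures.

Airmass: sec 69.5° = 2.8555.
τ(695 nm) = 0.141 × (500/695)⁴ × 2.8555 = 0.141 × 0.2679 × 2.8555 = 0.1079.
τ(445 nm) = 0.141 × (500/445)⁴ × 2.8555 = 0.141 × 1.5938 × 2.8555 = 0.6417.
T(695)/T(445) = exp(τ_B − τ_A) = exp(0.5338) = 1.7055.

1.71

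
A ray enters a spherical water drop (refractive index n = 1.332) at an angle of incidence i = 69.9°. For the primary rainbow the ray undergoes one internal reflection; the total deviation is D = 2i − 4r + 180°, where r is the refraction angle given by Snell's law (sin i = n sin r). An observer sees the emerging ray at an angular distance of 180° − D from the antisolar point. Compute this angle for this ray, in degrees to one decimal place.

sin r = sin 69.9° / 1.332 = 0.9391/1.332 = 0.7050; r = 44.83°.
D = 2·69.9° − 4·44.83° + 180° = 139.80° − 179.33° + 180° = 140.47°.
Angle from antisolar point = 180° − D = 39.53°.

39.5°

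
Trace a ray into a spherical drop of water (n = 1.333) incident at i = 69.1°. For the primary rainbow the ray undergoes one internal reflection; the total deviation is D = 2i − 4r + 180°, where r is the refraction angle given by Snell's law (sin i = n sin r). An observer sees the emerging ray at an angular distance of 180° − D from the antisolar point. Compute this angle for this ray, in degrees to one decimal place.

sin r = sin 69.1° / 1.333 = 0.9342/1.333 = 0.7008; r = 44.49°.
D = 2·69.1° − 4·44.49° + 180° = 138.20° − 177.97° + 180° = 140.23°.
Angle from antisolar point = 180° − D = 39.77°.

39.8°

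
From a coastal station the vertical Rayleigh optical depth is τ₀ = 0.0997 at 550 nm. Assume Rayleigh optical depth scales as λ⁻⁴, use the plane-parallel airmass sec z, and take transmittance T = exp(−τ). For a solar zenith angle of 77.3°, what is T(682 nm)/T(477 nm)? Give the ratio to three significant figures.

1.84

Airmass: sec 77.3° = 4.5486.
τ(682 nm) = 0.0997 × (550/682)⁴ × 4.5486 = 0.0997 × 0.4230 × 4.5486 = 0.1918.
τ(477 nm) = 0.0997 × (550/477)⁴ × 4.5486 = 0.0997 × 1.7676 × 4.5486 = 0.8016.
T(682)/T(477) = exp(τ_B − τ_A) = exp(0.6098) = 1.8400.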